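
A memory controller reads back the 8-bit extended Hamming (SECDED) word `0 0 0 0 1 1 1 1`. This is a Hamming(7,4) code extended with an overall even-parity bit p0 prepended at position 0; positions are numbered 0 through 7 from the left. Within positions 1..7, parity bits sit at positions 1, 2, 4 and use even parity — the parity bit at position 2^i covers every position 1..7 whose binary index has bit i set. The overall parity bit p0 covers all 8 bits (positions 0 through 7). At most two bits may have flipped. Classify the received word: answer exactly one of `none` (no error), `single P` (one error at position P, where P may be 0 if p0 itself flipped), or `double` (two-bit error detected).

s1: b1⊕b3⊕b5⊕b7 = 0⊕0⊕1⊕1 = 0
s2: b2⊕b3⊕b6⊕b7 = 0⊕0⊕1⊕1 = 0
s4: b4⊕b5⊕b6⊕b7 = 1⊕1⊕1⊕1 = 0
Syndrome (s4...s1) = 000 → position 0 (no error).
Overall parity (XOR of all 8 bits, including p0): 0⊕0⊕0⊕0⊕1⊕1⊕1⊕1 = 0
Overall=0, syndrome position=0 → no error.

none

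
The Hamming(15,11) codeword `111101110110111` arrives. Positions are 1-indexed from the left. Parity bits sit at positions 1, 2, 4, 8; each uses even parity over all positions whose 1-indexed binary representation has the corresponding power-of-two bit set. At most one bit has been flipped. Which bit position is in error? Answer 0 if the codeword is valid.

s1: b1⊕b3⊕b5⊕b7⊕b9⊕b11⊕b13⊕b15 = 1⊕1⊕0⊕1⊕0⊕1⊕1⊕1 = 0
s2: b2⊕b3⊕b6⊕b7⊕b10⊕b11⊕b14⊕b15 = 1⊕1⊕1⊕1⊕1⊕1⊕1⊕1 = 0
s4: b4⊕b5⊕b6⊕b7⊕b12⊕b13⊕b14⊕b15 = 1⊕0⊕1⊕1⊕0⊕1⊕1⊕1 = 0
s8: b8⊕b9⊕b10⊕b11⊕b12⊕b13⊕b14⊕b15 = 1⊕0⊕1⊕1⊕0⊕1⊕1⊕1 = 0
Syndrome (s8...s1) = 0000 → position 0 (no error).

0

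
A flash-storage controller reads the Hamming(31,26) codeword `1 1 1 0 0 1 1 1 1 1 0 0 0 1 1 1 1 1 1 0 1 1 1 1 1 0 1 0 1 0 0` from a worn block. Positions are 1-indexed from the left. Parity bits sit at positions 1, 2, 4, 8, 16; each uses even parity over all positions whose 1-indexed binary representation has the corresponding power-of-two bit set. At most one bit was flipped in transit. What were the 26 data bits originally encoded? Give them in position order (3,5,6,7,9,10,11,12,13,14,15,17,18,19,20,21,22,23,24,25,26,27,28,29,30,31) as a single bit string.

s1: b1⊕b3⊕b5⊕b7⊕b9⊕b11⊕b13⊕b15⊕b17⊕b19⊕b21⊕b23⊕b25⊕b27⊕b29⊕b31 = 1⊕1⊕0⊕1⊕1⊕0⊕0⊕1⊕1⊕1⊕1⊕1⊕1⊕1⊕1⊕0 = 0
s2: b2⊕b3⊕b6⊕b7⊕b10⊕b11⊕b14⊕b15⊕b18⊕b19⊕b22⊕b23⊕b26⊕b27⊕b30⊕b31 = 1⊕1⊕1⊕1⊕1⊕0⊕1⊕1⊕1⊕1⊕1⊕1⊕0⊕1⊕0⊕0 = 0
s4: b4⊕b5⊕b6⊕b7⊕b12⊕b13⊕b14⊕b15⊕b20⊕b21⊕b22⊕b23⊕b28⊕b29⊕b30⊕b31 = 0⊕0⊕1⊕1⊕0⊕0⊕1⊕1⊕0⊕1⊕1⊕1⊕0⊕1⊕0⊕0 = 0
s8: b8⊕b9⊕b10⊕b11⊕b12⊕b13⊕b14⊕b15⊕b24⊕b25⊕b26⊕b27⊕b28⊕b29⊕b30⊕b31 = 1⊕1⊕1⊕0⊕0⊕0⊕1⊕1⊕1⊕1⊕0⊕1⊕0⊕1⊕0⊕0 = 1
s16: b16⊕b17⊕b18⊕b19⊕b20⊕b21⊕b22⊕b23⊕b24⊕b25⊕b26⊕b27⊕b28⊕b29⊕b30⊕b31 = 1⊕1⊕1⊕1⊕0⊕1⊕1⊕1⊕1⊕1⊕0⊕1⊕0⊕1⊕0⊕0 = 1
Syndrome (s16...s1) = 11000 → position 24.
Flip bit 24: corrected codeword = 1110011111000111111011101010100
Data bits at positions 3,5,6,7,9,10,11,12,13,14,15,17,18,19,20,21,22,23,24,25,26,27,28,29,30,31: 10111100011111011101010100

10111100011111011101010100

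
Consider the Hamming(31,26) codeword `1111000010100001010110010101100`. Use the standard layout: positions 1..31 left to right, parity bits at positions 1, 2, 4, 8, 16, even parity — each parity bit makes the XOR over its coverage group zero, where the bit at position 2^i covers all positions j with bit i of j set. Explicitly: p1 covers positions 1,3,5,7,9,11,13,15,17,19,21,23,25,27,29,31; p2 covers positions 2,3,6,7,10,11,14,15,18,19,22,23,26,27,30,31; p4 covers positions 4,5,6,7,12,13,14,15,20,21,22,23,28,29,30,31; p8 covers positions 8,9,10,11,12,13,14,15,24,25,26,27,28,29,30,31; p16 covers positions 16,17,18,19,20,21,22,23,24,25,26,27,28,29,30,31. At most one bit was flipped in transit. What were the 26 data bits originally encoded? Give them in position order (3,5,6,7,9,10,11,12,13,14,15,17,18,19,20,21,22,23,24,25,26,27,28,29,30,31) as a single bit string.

s1: b1⊕b3⊕b5⊕b7⊕b9⊕b11⊕b13⊕b15⊕b17⊕b19⊕b21⊕b23⊕b25⊕b27⊕b29⊕b31 = 1⊕1⊕0⊕0⊕1⊕1⊕0⊕0⊕0⊕0⊕1⊕0⊕0⊕0⊕1⊕0 = 0
s2: b2⊕b3⊕b6⊕b7⊕b10⊕b11⊕b14⊕b15⊕b18⊕b19⊕b22⊕b23⊕b26⊕b27⊕b30⊕b31 = 1⊕1⊕0⊕0⊕0⊕1⊕0⊕0⊕1⊕0⊕0⊕0⊕1⊕0⊕0⊕0 = 1
s4: b4⊕b5⊕b6⊕b7⊕b12⊕b13⊕b14⊕b15⊕b20⊕b21⊕b22⊕b23⊕b28⊕b29⊕b30⊕b31 = 1⊕0⊕0⊕0⊕0⊕0⊕0⊕0⊕1⊕1⊕0⊕0⊕1⊕1⊕0⊕0 = 1
s8: b8⊕b9⊕b10⊕b11⊕b12⊕b13⊕b14⊕b15⊕b24⊕b25⊕b26⊕b27⊕b28⊕b29⊕b30⊕b31 = 0⊕1⊕0⊕1⊕0⊕0⊕0⊕0⊕1⊕0⊕1⊕0⊕1⊕1⊕0⊕0 = 0
s16: b16⊕b17⊕b18⊕b19⊕b20⊕b21⊕b22⊕b23⊕b24⊕b25⊕b26⊕b27⊕b28⊕b29⊕b30⊕b31 = 1⊕0⊕1⊕0⊕1⊕1⊕0⊕0⊕1⊕0⊕1⊕0⊕1⊕1⊕0⊕0 = 0
Syndrome (s16...s1) = 00110 → position 6.
Flip bit 6: corrected codeword = 1111010010100001010110010101100
Data bits at positions 3,5,6,7,9,10,11,12,13,14,15,17,18,19,20,21,22,23,24,25,26,27,28,29,30,31: 10101010000010110010101100

10101010000010110010101100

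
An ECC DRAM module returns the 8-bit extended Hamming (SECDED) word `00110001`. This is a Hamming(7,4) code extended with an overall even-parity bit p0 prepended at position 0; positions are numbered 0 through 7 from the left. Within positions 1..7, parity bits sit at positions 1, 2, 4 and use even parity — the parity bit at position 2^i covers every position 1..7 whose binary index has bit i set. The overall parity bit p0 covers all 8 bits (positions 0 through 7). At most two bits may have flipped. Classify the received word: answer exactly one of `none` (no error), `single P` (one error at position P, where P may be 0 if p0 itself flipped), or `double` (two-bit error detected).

single 6

s1: b1⊕b3⊕b5⊕b7 = 0⊕1⊕0⊕1 = 0
s2: b2⊕b3⊕b6⊕b7 = 1⊕1⊕0⊕1 = 1
s4: b4⊕b5⊕b6⊕b7 = 0⊕0⊕0⊕1 = 1
Syndrome (s4...s1) = 110 → position 6.
Overall parity (XOR of all 8 bits, including p0): 0⊕0⊕1⊕1⊕0⊕0⊕0⊕1 = 1
Overall=1, syndrome position=6 → single-bit error at position 6.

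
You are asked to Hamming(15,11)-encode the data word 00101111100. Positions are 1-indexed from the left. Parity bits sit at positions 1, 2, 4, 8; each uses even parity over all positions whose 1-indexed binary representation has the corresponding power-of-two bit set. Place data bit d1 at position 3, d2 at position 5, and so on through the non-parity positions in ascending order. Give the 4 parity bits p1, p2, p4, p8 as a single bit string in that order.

Place data bits at non-power-of-two positions: b3=0, b5=0, b6=1, b7=0, b9=1, b10=1, b11=1, b12=1, b13=1, b14=0, b15=0.
p1 = XOR of data positions {3,5,7,9,11,13,15} = 0⊕0⊕0⊕1⊕1⊕1⊕0 = 1
p2 = XOR of data positions {3,6,7,10,11,14,15} = 0⊕1⊕0⊕1⊕1⊕0⊕0 = 1
p4 = XOR of data positions {5,6,7,12,13,14,15} = 0⊕1⊕0⊕1⊕1⊕0⊕0 = 1
p8 = XOR of data positions {9,10,11,12,13,14,15} = 1⊕1⊕1⊕1⊕1⊕0⊕0 = 1
Parity bits p1,p2,p4,p8 = 1111

1111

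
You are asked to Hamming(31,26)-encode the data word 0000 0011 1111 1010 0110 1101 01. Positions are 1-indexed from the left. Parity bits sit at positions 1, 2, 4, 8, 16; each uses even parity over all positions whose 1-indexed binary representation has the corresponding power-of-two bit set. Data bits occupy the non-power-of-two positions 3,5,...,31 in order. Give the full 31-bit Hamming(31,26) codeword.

Place data bits at non-power-of-two positions: b3=0, b5=0, b6=0, b7=0, b9=0, b10=0, b11=1, b12=1, b13=1, b14=1, b15=1, b17=1, b18=1, b19=0, b20=1, b21=0, b22=0, b23=1, b24=1, b25=0, b26=1, b27=1, b28=0, b29=1, b30=0, b31=1.
p1 = XOR of data positions {3,5,7,9,11,13,15,17,19,21,23,25,27,29,31} = 0⊕0⊕0⊕0⊕1⊕1⊕1⊕1⊕0⊕0⊕1⊕0⊕1⊕1⊕1 = 0
p2 = XOR of data positions {3,6,7,10,11,14,15,18,19,22,23,26,27,30,31} = 0⊕0⊕0⊕0⊕1⊕1⊕1⊕1⊕0⊕0⊕1⊕1⊕1⊕0⊕1 = 0
p4 = XOR of data positions {5,6,7,12,13,14,15,20,21,22,23,28,29,30,31} = 0⊕0⊕0⊕1⊕1⊕1⊕1⊕1⊕0⊕0⊕1⊕0⊕1⊕0⊕1 = 0
p8 = XOR of data positions {9,10,11,12,13,14,15,24,25,26,27,28,29,30,31} = 0⊕0⊕1⊕1⊕1⊕1⊕1⊕1⊕0⊕1⊕1⊕0⊕1⊕0⊕1 = 0
p16 = XOR of data positions {17,18,19,20,21,22,23,24,25,26,27,28,29,30,31} = 1⊕1⊕0⊕1⊕0⊕0⊕1⊕1⊕0⊕1⊕1⊕0⊕1⊕0⊕1 = 1
Codeword b1..b31 = 0000000000111111110100110110101

0000000000111111110100110110101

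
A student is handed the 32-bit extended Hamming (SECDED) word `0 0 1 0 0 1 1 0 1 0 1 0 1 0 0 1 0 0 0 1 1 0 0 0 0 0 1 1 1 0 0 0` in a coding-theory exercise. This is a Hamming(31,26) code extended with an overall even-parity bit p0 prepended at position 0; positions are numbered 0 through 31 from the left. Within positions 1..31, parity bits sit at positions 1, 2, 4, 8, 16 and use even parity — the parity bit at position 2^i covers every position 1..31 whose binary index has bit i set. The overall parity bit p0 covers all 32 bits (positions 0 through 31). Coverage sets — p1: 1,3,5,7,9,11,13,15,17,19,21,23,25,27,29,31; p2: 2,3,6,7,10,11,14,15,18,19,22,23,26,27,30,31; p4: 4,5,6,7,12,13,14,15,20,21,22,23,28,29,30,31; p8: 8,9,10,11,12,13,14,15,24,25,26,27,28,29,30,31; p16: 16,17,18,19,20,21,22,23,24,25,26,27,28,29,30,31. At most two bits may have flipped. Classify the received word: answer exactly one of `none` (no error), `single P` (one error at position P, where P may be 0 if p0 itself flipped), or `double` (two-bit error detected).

double

s1: b1⊕b3⊕b5⊕b7⊕b9⊕b11⊕b13⊕b15⊕b17⊕b19⊕b21⊕b23⊕b25⊕b27⊕b29⊕b31 = 0⊕0⊕1⊕0⊕0⊕0⊕0⊕1⊕0⊕1⊕0⊕0⊕0⊕1⊕0⊕0 = 0
s2: b2⊕b3⊕b6⊕b7⊕b10⊕b11⊕b14⊕b15⊕b18⊕b19⊕b22⊕b23⊕b26⊕b27⊕b30⊕b31 = 1⊕0⊕1⊕0⊕1⊕0⊕0⊕1⊕0⊕1⊕0⊕0⊕1⊕1⊕0⊕0 = 1
s4: b4⊕b5⊕b6⊕b7⊕b12⊕b13⊕b14⊕b15⊕b20⊕b21⊕b22⊕b23⊕b28⊕b29⊕b30⊕b31 = 0⊕1⊕1⊕0⊕1⊕0⊕0⊕1⊕1⊕0⊕0⊕0⊕1⊕0⊕0⊕0 = 0
s8: b8⊕b9⊕b10⊕b11⊕b12⊕b13⊕b14⊕b15⊕b24⊕b25⊕b26⊕b27⊕b28⊕b29⊕b30⊕b31 = 1⊕0⊕1⊕0⊕1⊕0⊕0⊕1⊕0⊕0⊕1⊕1⊕1⊕0⊕0⊕0 = 1
s16: b16⊕b17⊕b18⊕b19⊕b20⊕b21⊕b22⊕b23⊕b24⊕b25⊕b26⊕b27⊕b28⊕b29⊕b30⊕b31 = 0⊕0⊕0⊕1⊕1⊕0⊕0⊕0⊕0⊕0⊕1⊕1⊕1⊕0⊕0⊕0 = 1
Syndrome (s16...s1) = 11010 → position 26.
Overall parity (XOR of all 32 bits, including p0): 0⊕0⊕1⊕0⊕0⊕1⊕1⊕0⊕1⊕0⊕1⊕0⊕1⊕0⊕0⊕1⊕0⊕0⊕0⊕1⊕1⊕0⊕0⊕0⊕0⊕0⊕1⊕1⊕1⊕0⊕0⊕0 = 0
Overall=0, syndrome position=26 → double-bit error detected (uncorrectable).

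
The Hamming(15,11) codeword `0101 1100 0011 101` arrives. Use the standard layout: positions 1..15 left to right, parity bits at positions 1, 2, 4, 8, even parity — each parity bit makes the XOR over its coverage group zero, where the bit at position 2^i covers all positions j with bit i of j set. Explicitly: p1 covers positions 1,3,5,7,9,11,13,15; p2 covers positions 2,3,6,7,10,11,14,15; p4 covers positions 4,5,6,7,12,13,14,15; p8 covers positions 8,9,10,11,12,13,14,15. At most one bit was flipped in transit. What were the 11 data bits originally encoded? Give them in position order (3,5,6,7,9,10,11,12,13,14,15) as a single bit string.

01100011101

s1: b1⊕b3⊕b5⊕b7⊕b9⊕b11⊕b13⊕b15 = 0⊕0⊕1⊕0⊕0⊕1⊕1⊕1 = 0
s2: b2⊕b3⊕b6⊕b7⊕b10⊕b11⊕b14⊕b15 = 1⊕0⊕1⊕0⊕0⊕1⊕0⊕1 = 0
s4: b4⊕b5⊕b6⊕b7⊕b12⊕b13⊕b14⊕b15 = 1⊕1⊕1⊕0⊕1⊕1⊕0⊕1 = 0
s8: b8⊕b9⊕b10⊕b11⊕b12⊕b13⊕b14⊕b15 = 0⊕0⊕0⊕1⊕1⊕1⊕0⊕1 = 0
Syndrome (s8...s1) = 0000 → position 0 (no error).
No correction needed.
Data bits at positions 3,5,6,7,9,10,11,12,13,14,15: 01100011101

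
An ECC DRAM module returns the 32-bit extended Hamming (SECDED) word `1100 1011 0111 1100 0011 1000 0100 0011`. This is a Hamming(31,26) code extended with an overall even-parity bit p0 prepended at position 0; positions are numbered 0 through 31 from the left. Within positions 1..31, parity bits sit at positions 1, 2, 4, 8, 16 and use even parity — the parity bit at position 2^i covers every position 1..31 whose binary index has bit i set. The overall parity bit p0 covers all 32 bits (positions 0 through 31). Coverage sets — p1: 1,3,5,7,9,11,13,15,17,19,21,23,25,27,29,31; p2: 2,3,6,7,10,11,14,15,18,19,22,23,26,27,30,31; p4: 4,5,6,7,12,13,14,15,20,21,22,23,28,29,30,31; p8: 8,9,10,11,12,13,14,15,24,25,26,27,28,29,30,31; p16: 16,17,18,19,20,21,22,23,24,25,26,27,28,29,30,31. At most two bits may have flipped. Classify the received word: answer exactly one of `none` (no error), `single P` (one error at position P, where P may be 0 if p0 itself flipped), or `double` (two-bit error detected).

s1: b1⊕b3⊕b5⊕b7⊕b9⊕b11⊕b13⊕b15⊕b17⊕b19⊕b21⊕b23⊕b25⊕b27⊕b29⊕b31 = 1⊕0⊕0⊕1⊕1⊕1⊕1⊕0⊕0⊕1⊕0⊕0⊕1⊕0⊕0⊕1 = 0
s2: b2⊕b3⊕b6⊕b7⊕b10⊕b11⊕b14⊕b15⊕b18⊕b19⊕b22⊕b23⊕b26⊕b27⊕b30⊕b31 = 0⊕0⊕1⊕1⊕1⊕1⊕0⊕0⊕1⊕1⊕0⊕0⊕0⊕0⊕1⊕1 = 0
s4: b4⊕b5⊕b6⊕b7⊕b12⊕b13⊕b14⊕b15⊕b20⊕b21⊕b22⊕b23⊕b28⊕b29⊕b30⊕b31 = 1⊕0⊕1⊕1⊕1⊕1⊕0⊕0⊕1⊕0⊕0⊕0⊕0⊕0⊕1⊕1 = 0
s8: b8⊕b9⊕b10⊕b11⊕b12⊕b13⊕b14⊕b15⊕b24⊕b25⊕b26⊕b27⊕b28⊕b29⊕b30⊕b31 = 0⊕1⊕1⊕1⊕1⊕1⊕0⊕0⊕0⊕1⊕0⊕0⊕0⊕0⊕1⊕1 = 0
s16: b16⊕b17⊕b18⊕b19⊕b20⊕b21⊕b22⊕b23⊕b24⊕b25⊕b26⊕b27⊕b28⊕b29⊕b30⊕b31 = 0⊕0⊕1⊕1⊕1⊕0⊕0⊕0⊕0⊕1⊕0⊕0⊕0⊕0⊕1⊕1 = 0
Syndrome (s16...s1) = 00000 → position 0 (no error).
Overall parity (XOR of all 32 bits, including p0): 1⊕1⊕0⊕0⊕1⊕0⊕1⊕1⊕0⊕1⊕1⊕1⊕1⊕1⊕0⊕0⊕0⊕0⊕1⊕1⊕1⊕0⊕0⊕0⊕0⊕1⊕0⊕0⊕0⊕0⊕1⊕1 = 0
Overall=0, syndrome position=0 → no error.

none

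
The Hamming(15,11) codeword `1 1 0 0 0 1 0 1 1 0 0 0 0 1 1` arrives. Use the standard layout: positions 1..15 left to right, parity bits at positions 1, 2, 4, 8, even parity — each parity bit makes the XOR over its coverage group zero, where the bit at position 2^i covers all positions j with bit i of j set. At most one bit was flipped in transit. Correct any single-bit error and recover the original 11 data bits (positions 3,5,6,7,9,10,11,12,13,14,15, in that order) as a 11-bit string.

01101000011

s1: b1⊕b3⊕b5⊕b7⊕b9⊕b11⊕b13⊕b15 = 1⊕0⊕0⊕0⊕1⊕0⊕0⊕1 = 1
s2: b2⊕b3⊕b6⊕b7⊕b10⊕b11⊕b14⊕b15 = 1⊕0⊕1⊕0⊕0⊕0⊕1⊕1 = 0
s4: b4⊕b5⊕b6⊕b7⊕b12⊕b13⊕b14⊕b15 = 0⊕0⊕1⊕0⊕0⊕0⊕1⊕1 = 1
s8: b8⊕b9⊕b10⊕b11⊕b12⊕b13⊕b14⊕b15 = 1⊕1⊕0⊕0⊕0⊕0⊕1⊕1 = 0
Syndrome (s8...s1) = 0101 → position 5.
Flip bit 5: corrected codeword = 110011011000011
Data bits at positions 3,5,6,7,9,10,11,12,13,14,15: 01101000011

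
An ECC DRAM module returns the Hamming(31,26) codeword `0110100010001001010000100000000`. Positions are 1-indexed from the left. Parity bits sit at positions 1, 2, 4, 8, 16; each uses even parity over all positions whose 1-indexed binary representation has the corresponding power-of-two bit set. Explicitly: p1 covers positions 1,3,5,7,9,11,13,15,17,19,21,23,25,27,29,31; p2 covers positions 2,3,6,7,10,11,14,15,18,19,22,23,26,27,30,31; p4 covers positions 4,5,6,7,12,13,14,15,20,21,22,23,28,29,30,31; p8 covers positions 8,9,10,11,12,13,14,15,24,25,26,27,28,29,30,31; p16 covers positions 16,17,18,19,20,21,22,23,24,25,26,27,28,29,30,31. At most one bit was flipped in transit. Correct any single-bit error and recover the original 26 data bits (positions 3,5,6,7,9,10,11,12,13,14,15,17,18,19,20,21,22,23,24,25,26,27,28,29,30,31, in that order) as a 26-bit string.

s1: b1⊕b3⊕b5⊕b7⊕b9⊕b11⊕b13⊕b15⊕b17⊕b19⊕b21⊕b23⊕b25⊕b27⊕b29⊕b31 = 0⊕1⊕1⊕0⊕1⊕0⊕1⊕0⊕0⊕0⊕0⊕1⊕0⊕0⊕0⊕0 = 1
s2: b2⊕b3⊕b6⊕b7⊕b10⊕b11⊕b14⊕b15⊕b18⊕b19⊕b22⊕b23⊕b26⊕b27⊕b30⊕b31 = 1⊕1⊕0⊕0⊕0⊕0⊕0⊕0⊕1⊕0⊕0⊕1⊕0⊕0⊕0⊕0 = 0
s4: b4⊕b5⊕b6⊕b7⊕b12⊕b13⊕b14⊕b15⊕b20⊕b21⊕b22⊕b23⊕b28⊕b29⊕b30⊕b31 = 0⊕1⊕0⊕0⊕0⊕1⊕0⊕0⊕0⊕0⊕0⊕1⊕0⊕0⊕0⊕0 = 1
s8: b8⊕b9⊕b10⊕b11⊕b12⊕b13⊕b14⊕b15⊕b24⊕b25⊕b26⊕b27⊕b28⊕b29⊕b30⊕b31 = 0⊕1⊕0⊕0⊕0⊕1⊕0⊕0⊕0⊕0⊕0⊕0⊕0⊕0⊕0⊕0 = 0
s16: b16⊕b17⊕b18⊕b19⊕b20⊕b21⊕b22⊕b23⊕b24⊕b25⊕b26⊕b27⊕b28⊕b29⊕b30⊕b31 = 1⊕0⊕1⊕0⊕0⊕0⊕0⊕1⊕0⊕0⊕0⊕0⊕0⊕0⊕0⊕0 = 1
Syndrome (s16...s1) = 10101 → position 21.
Flip bit 21: corrected codeword = 0110100010001001010010100000000
Data bits at positions 3,5,6,7,9,10,11,12,13,14,15,17,18,19,20,21,22,23,24,25,26,27,28,29,30,31: 11001000100010010100000000

11001000100010010100000000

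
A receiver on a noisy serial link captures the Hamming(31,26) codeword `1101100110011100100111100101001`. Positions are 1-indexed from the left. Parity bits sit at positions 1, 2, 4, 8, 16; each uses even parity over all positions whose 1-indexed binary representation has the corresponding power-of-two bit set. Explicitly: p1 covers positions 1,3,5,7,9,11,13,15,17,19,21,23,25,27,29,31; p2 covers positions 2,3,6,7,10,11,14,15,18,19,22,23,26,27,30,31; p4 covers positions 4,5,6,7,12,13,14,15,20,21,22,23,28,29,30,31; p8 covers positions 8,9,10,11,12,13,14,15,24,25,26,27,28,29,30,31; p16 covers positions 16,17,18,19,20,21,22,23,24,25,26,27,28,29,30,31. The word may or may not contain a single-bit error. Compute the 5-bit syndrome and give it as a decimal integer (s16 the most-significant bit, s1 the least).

s1: b1⊕b3⊕b5⊕b7⊕b9⊕b11⊕b13⊕b15⊕b17⊕b19⊕b21⊕b23⊕b25⊕b27⊕b29⊕b31 = 1⊕0⊕1⊕0⊕1⊕0⊕1⊕0⊕1⊕0⊕1⊕1⊕0⊕0⊕0⊕1 = 0
s2: b2⊕b3⊕b6⊕b7⊕b10⊕b11⊕b14⊕b15⊕b18⊕b19⊕b22⊕b23⊕b26⊕b27⊕b30⊕b31 = 1⊕0⊕0⊕0⊕0⊕0⊕1⊕0⊕0⊕0⊕1⊕1⊕1⊕0⊕0⊕1 = 0
s4: b4⊕b5⊕b6⊕b7⊕b12⊕b13⊕b14⊕b15⊕b20⊕b21⊕b22⊕b23⊕b28⊕b29⊕b30⊕b31 = 1⊕1⊕0⊕0⊕1⊕1⊕1⊕0⊕1⊕1⊕1⊕1⊕1⊕0⊕0⊕1 = 1
s8: b8⊕b9⊕b10⊕b11⊕b12⊕b13⊕b14⊕b15⊕b24⊕b25⊕b26⊕b27⊕b28⊕b29⊕b30⊕b31 = 1⊕1⊕0⊕0⊕1⊕1⊕1⊕0⊕0⊕0⊕1⊕0⊕1⊕0⊕0⊕1 = 0
s16: b16⊕b17⊕b18⊕b19⊕b20⊕b21⊕b22⊕b23⊕b24⊕b25⊕b26⊕b27⊕b28⊕b29⊕b30⊕b31 = 0⊕1⊕0⊕0⊕1⊕1⊕1⊕1⊕0⊕0⊕1⊕0⊕1⊕0⊕0⊕1 = 0
Syndrome (s16...s1) = 00100 → position 4.

4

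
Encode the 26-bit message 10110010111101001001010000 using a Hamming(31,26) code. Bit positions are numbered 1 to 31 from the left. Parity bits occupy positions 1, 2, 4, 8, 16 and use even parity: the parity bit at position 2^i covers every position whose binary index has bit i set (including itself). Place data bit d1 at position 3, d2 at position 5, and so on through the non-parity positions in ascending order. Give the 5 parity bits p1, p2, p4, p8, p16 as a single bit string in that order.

Place data bits at non-power-of-two positions: b3=1, b5=0, b6=1, b7=1, b9=0, b10=0, b11=1, b12=0, b13=1, b14=1, b15=1, b17=1, b18=0, b19=1, b20=0, b21=0, b22=1, b23=0, b24=0, b25=1, b26=0, b27=1, b28=0, b29=0, b30=0, b31=0.
p1 = XOR of data positions {3,5,7,9,11,13,15,17,19,21,23,25,27,29,31} = 1⊕0⊕1⊕0⊕1⊕1⊕1⊕1⊕1⊕0⊕0⊕1⊕1⊕0⊕0 = 1
p2 = XOR of data positions {3,6,7,10,11,14,15,18,19,22,23,26,27,30,31} = 1⊕1⊕1⊕0⊕1⊕1⊕1⊕0⊕1⊕1⊕0⊕0⊕1⊕0⊕0 = 1
p4 = XOR of data positions {5,6,7,12,13,14,15,20,21,22,23,28,29,30,31} = 0⊕1⊕1⊕0⊕1⊕1⊕1⊕0⊕0⊕1⊕0⊕0⊕0⊕0⊕0 = 0
p8 = XOR of data positions {9,10,11,12,13,14,15,24,25,26,27,28,29,30,31} = 0⊕0⊕1⊕0⊕1⊕1⊕1⊕0⊕1⊕0⊕1⊕0⊕0⊕0⊕0 = 0
p16 = XOR of data positions {17,18,19,20,21,22,23,24,25,26,27,28,29,30,31} = 1⊕0⊕1⊕0⊕0⊕1⊕0⊕0⊕1⊕0⊕1⊕0⊕0⊕0⊕0 = 1
Parity bits p1,p2,p4,p8,p16 = 11001

11001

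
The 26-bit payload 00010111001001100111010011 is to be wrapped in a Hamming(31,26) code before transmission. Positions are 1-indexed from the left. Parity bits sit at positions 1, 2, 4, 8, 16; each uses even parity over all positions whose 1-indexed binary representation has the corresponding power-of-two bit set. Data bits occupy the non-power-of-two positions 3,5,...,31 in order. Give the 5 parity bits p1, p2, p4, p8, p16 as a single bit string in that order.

01110

Place data bits at non-power-of-two positions: b3=0, b5=0, b6=0, b7=1, b9=0, b10=1, b11=1, b12=1, b13=0, b14=0, b15=1, b17=0, b18=0, b19=1, b20=1, b21=0, b22=0, b23=1, b24=1, b25=1, b26=0, b27=1, b28=0, b29=0, b30=1, b31=1.
p1 = XOR of data positions {3,5,7,9,11,13,15,17,19,21,23,25,27,29,31} = 0⊕0⊕1⊕0⊕1⊕0⊕1⊕0⊕1⊕0⊕1⊕1⊕1⊕0⊕1 = 0
p2 = XOR of data positions {3,6,7,10,11,14,15,18,19,22,23,26,27,30,31} = 0⊕0⊕1⊕1⊕1⊕0⊕1⊕0⊕1⊕0⊕1⊕0⊕1⊕1⊕1 = 1
p4 = XOR of data positions {5,6,7,12,13,14,15,20,21,22,23,28,29,30,31} = 0⊕0⊕1⊕1⊕0⊕0⊕1⊕1⊕0⊕0⊕1⊕0⊕0⊕1⊕1 = 1
p8 = XOR of data positions {9,10,11,12,13,14,15,24,25,26,27,28,29,30,31} = 0⊕1⊕1⊕1⊕0⊕0⊕1⊕1⊕1⊕0⊕1⊕0⊕0⊕1⊕1 = 1
p16 = XOR of data positions {17,18,19,20,21,22,23,24,25,26,27,28,29,30,31} = 0⊕0⊕1⊕1⊕0⊕0⊕1⊕1⊕1⊕0⊕1⊕0⊕0⊕1⊕1 = 0
Parity bits p1,p2,p4,p8,p16 = 01110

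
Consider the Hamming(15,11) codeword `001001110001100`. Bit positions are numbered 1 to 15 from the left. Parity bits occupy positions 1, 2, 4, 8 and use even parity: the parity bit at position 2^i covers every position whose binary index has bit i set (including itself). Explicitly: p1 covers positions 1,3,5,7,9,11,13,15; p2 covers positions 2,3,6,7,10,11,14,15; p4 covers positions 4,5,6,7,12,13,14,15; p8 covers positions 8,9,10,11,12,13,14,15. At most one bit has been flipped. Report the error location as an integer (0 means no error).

s1: b1⊕b3⊕b5⊕b7⊕b9⊕b11⊕b13⊕b15 = 0⊕1⊕0⊕1⊕0⊕0⊕1⊕0 = 1
s2: b2⊕b3⊕b6⊕b7⊕b10⊕b11⊕b14⊕b15 = 0⊕1⊕1⊕1⊕0⊕0⊕0⊕0 = 1
s4: b4⊕b5⊕b6⊕b7⊕b12⊕b13⊕b14⊕b15 = 0⊕0⊕1⊕1⊕1⊕1⊕0⊕0 = 0
s8: b8⊕b9⊕b10⊕b11⊕b12⊕b13⊕b14⊕b15 = 1⊕0⊕0⊕0⊕1⊕1⊕0⊕0 = 1
Syndrome (s8...s1) = 1011 → position 11.

11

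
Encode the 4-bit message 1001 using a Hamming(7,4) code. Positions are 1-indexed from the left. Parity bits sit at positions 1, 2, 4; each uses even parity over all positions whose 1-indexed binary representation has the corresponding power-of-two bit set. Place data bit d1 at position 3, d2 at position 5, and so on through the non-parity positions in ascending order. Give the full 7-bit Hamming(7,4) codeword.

0011001

Place data bits at non-power-of-two positions: b3=1, b5=0, b6=0, b7=1.
p1 = XOR of data positions {3,5,7} = 1⊕0⊕1 = 0
p2 = XOR of data positions {3,6,7} = 1⊕0⊕1 = 0
p4 = XOR of data positions {5,6,7} = 0⊕0⊕1 = 1
Codeword b1..b7 = 0011001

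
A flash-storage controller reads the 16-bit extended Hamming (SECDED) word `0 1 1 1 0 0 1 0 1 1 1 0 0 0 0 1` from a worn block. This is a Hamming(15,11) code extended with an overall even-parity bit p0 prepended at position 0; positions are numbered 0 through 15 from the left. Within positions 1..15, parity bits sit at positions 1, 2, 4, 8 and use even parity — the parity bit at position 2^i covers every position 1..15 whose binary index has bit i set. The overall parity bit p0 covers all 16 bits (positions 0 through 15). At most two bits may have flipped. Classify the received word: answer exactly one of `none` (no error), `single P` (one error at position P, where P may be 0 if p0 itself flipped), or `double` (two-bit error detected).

double

s1: b1⊕b3⊕b5⊕b7⊕b9⊕b11⊕b13⊕b15 = 1⊕1⊕0⊕0⊕1⊕0⊕0⊕1 = 0
s2: b2⊕b3⊕b6⊕b7⊕b10⊕b11⊕b14⊕b15 = 1⊕1⊕1⊕0⊕1⊕0⊕0⊕1 = 1
s4: b4⊕b5⊕b6⊕b7⊕b12⊕b13⊕b14⊕b15 = 0⊕0⊕1⊕0⊕0⊕0⊕0⊕1 = 0
s8: b8⊕b9⊕b10⊕b11⊕b12⊕b13⊕b14⊕b15 = 1⊕1⊕1⊕0⊕0⊕0⊕0⊕1 = 0
Syndrome (s8...s1) = 0010 → position 2.
Overall parity (XOR of all 16 bits, including p0): 0⊕1⊕1⊕1⊕0⊕0⊕1⊕0⊕1⊕1⊕1⊕0⊕0⊕0⊕0⊕1 = 0
Overall=0, syndrome position=2 → double-bit error detected (uncorrectable).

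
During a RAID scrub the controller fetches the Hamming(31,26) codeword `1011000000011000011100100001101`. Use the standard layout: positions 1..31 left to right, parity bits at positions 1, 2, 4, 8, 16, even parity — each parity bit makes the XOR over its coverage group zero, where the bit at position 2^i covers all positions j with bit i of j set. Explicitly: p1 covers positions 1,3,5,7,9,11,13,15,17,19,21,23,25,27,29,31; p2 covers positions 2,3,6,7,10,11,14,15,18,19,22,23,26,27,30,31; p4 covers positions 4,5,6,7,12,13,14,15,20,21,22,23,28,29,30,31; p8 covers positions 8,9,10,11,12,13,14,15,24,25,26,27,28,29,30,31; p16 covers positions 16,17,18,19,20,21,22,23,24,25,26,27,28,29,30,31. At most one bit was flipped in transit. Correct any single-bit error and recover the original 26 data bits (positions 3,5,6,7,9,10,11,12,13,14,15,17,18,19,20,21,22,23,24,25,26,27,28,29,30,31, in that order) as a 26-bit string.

s1: b1⊕b3⊕b5⊕b7⊕b9⊕b11⊕b13⊕b15⊕b17⊕b19⊕b21⊕b23⊕b25⊕b27⊕b29⊕b31 = 1⊕1⊕0⊕0⊕0⊕0⊕1⊕0⊕0⊕1⊕0⊕1⊕0⊕0⊕1⊕1 = 1
s2: b2⊕b3⊕b6⊕b7⊕b10⊕b11⊕b14⊕b15⊕b18⊕b19⊕b22⊕b23⊕b26⊕b27⊕b30⊕b31 = 0⊕1⊕0⊕0⊕0⊕0⊕0⊕0⊕1⊕1⊕0⊕1⊕0⊕0⊕0⊕1 = 1
s4: b4⊕b5⊕b6⊕b7⊕b12⊕b13⊕b14⊕b15⊕b20⊕b21⊕b22⊕b23⊕b28⊕b29⊕b30⊕b31 = 1⊕0⊕0⊕0⊕1⊕1⊕0⊕0⊕1⊕0⊕0⊕1⊕1⊕1⊕0⊕1 = 0
s8: b8⊕b9⊕b10⊕b11⊕b12⊕b13⊕b14⊕b15⊕b24⊕b25⊕b26⊕b27⊕b28⊕b29⊕b30⊕b31 = 0⊕0⊕0⊕0⊕1⊕1⊕0⊕0⊕0⊕0⊕0⊕0⊕1⊕1⊕0⊕1 = 1
s16: b16⊕b17⊕b18⊕b19⊕b20⊕b21⊕b22⊕b23⊕b24⊕b25⊕b26⊕b27⊕b28⊕b29⊕b30⊕b31 = 0⊕0⊕1⊕1⊕1⊕0⊕0⊕1⊕0⊕0⊕0⊕0⊕1⊕1⊕0⊕1 = 1
Syndrome (s16...s1) = 11011 → position 27.
Flip bit 27: corrected codeword = 1011000000011000011100100011101
Data bits at positions 3,5,6,7,9,10,11,12,13,14,15,17,18,19,20,21,22,23,24,25,26,27,28,29,30,31: 10000001100011100100011101

10000001100011100100011101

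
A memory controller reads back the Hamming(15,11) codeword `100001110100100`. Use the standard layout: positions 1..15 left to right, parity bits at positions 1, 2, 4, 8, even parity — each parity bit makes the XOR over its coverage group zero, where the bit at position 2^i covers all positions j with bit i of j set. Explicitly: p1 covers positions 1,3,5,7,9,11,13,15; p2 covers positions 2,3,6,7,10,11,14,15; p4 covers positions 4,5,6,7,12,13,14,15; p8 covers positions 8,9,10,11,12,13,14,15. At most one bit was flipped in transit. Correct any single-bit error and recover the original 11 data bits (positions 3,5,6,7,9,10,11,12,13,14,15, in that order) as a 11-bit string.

s1: b1⊕b3⊕b5⊕b7⊕b9⊕b11⊕b13⊕b15 = 1⊕0⊕0⊕1⊕0⊕0⊕1⊕0 = 1
s2: b2⊕b3⊕b6⊕b7⊕b10⊕b11⊕b14⊕b15 = 0⊕0⊕1⊕1⊕1⊕0⊕0⊕0 = 1
s4: b4⊕b5⊕b6⊕b7⊕b12⊕b13⊕b14⊕b15 = 0⊕0⊕1⊕1⊕0⊕1⊕0⊕0 = 1
s8: b8⊕b9⊕b10⊕b11⊕b12⊕b13⊕b14⊕b15 = 1⊕0⊕1⊕0⊕0⊕1⊕0⊕0 = 1
Syndrome (s8...s1) = 1111 → position 15.
Flip bit 15: corrected codeword = 100001110100101
Data bits at positions 3,5,6,7,9,10,11,12,13,14,15: 00110100101

00110100101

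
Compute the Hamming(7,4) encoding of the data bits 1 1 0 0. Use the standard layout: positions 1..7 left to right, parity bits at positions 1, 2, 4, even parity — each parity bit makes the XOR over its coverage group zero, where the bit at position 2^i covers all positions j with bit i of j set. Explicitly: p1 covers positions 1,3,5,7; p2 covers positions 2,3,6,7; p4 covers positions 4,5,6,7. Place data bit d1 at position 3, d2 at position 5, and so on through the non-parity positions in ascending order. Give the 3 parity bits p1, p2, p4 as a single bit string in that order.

011

Place data bits at non-power-of-two positions: b3=1, b5=1, b6=0, b7=0.
p1 = XOR of data positions {3,5,7} = 1⊕1⊕0 = 0
p2 = XOR of data positions {3,6,7} = 1⊕0⊕0 = 1
p4 = XOR of data positions {5,6,7} = 1⊕0⊕0 = 1
Parity bits p1,p2,p4 = 011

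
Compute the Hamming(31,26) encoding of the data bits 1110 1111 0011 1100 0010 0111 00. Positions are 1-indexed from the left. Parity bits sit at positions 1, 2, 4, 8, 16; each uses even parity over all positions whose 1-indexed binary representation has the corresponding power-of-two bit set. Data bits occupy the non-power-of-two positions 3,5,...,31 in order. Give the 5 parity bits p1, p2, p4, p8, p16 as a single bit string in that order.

Place data bits at non-power-of-two positions: b3=1, b5=1, b6=1, b7=0, b9=1, b10=1, b11=1, b12=1, b13=0, b14=0, b15=1, b17=1, b18=1, b19=1, b20=0, b21=0, b22=0, b23=0, b24=1, b25=0, b26=0, b27=1, b28=1, b29=1, b30=0, b31=0.
p1 = XOR of data positions {3,5,7,9,11,13,15,17,19,21,23,25,27,29,31} = 1⊕1⊕0⊕1⊕1⊕0⊕1⊕1⊕1⊕0⊕0⊕0⊕1⊕1⊕0 = 1
p2 = XOR of data positions {3,6,7,10,11,14,15,18,19,22,23,26,27,30,31} = 1⊕1⊕0⊕1⊕1⊕0⊕1⊕1⊕1⊕0⊕0⊕0⊕1⊕0⊕0 = 0
p4 = XOR of data positions {5,6,7,12,13,14,15,20,21,22,23,28,29,30,31} = 1⊕1⊕0⊕1⊕0⊕0⊕1⊕0⊕0⊕0⊕0⊕1⊕1⊕0⊕0 = 0
p8 = XOR of data positions {9,10,11,12,13,14,15,24,25,26,27,28,29,30,31} = 1⊕1⊕1⊕1⊕0⊕0⊕1⊕1⊕0⊕0⊕1⊕1⊕1⊕0⊕0 = 1
p16 = XOR of data positions {17,18,19,20,21,22,23,24,25,26,27,28,29,30,31} = 1⊕1⊕1⊕0⊕0⊕0⊕0⊕1⊕0⊕0⊕1⊕1⊕1⊕0⊕0 = 1
Parity bits p1,p2,p4,p8,p16 = 10011

10011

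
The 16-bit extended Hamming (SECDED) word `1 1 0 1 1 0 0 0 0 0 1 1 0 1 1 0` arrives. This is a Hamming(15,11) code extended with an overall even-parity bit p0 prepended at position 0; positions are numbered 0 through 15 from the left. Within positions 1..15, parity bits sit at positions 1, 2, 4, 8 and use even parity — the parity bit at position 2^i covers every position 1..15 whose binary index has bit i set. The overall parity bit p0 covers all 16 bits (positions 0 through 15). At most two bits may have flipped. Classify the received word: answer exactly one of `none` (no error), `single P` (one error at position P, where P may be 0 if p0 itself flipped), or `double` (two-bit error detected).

s1: b1⊕b3⊕b5⊕b7⊕b9⊕b11⊕b13⊕b15 = 1⊕1⊕0⊕0⊕0⊕1⊕1⊕0 = 0
s2: b2⊕b3⊕b6⊕b7⊕b10⊕b11⊕b14⊕b15 = 0⊕1⊕0⊕0⊕1⊕1⊕1⊕0 = 0
s4: b4⊕b5⊕b6⊕b7⊕b12⊕b13⊕b14⊕b15 = 1⊕0⊕0⊕0⊕0⊕1⊕1⊕0 = 1
s8: b8⊕b9⊕b10⊕b11⊕b12⊕b13⊕b14⊕b15 = 0⊕0⊕1⊕1⊕0⊕1⊕1⊕0 = 0
Syndrome (s8...s1) = 0100 → position 4.
Overall parity (XOR of all 16 bits, including p0): 1⊕1⊕0⊕1⊕1⊕0⊕0⊕0⊕0⊕0⊕1⊕1⊕0⊕1⊕1⊕0 = 0
Overall=0, syndrome position=4 → double-bit error detected (uncorrectable).

double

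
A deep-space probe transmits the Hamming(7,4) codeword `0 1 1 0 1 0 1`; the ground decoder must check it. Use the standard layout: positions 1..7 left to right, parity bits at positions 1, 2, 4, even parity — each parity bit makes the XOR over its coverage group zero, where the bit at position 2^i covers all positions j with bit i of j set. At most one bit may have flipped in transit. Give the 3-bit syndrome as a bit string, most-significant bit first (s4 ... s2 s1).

011

s1: b1⊕b3⊕b5⊕b7 = 0⊕1⊕1⊕1 = 1
s2: b2⊕b3⊕b6⊕b7 = 1⊕1⊕0⊕1 = 1
s4: b4⊕b5⊕b6⊕b7 = 0⊕1⊕0⊕1 = 0
Syndrome (s4...s1) = 011 → position 3.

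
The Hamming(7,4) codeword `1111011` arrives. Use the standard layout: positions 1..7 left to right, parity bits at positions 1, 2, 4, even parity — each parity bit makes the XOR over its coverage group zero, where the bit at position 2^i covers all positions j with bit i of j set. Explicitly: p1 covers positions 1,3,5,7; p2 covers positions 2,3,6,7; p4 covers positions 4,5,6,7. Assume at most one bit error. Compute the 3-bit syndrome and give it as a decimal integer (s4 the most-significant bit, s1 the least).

s1: b1⊕b3⊕b5⊕b7 = 1⊕1⊕0⊕1 = 1
s2: b2⊕b3⊕b6⊕b7 = 1⊕1⊕1⊕1 = 0
s4: b4⊕b5⊕b6⊕b7 = 1⊕0⊕1⊕1 = 1
Syndrome (s4...s1) = 101 → position 5.

5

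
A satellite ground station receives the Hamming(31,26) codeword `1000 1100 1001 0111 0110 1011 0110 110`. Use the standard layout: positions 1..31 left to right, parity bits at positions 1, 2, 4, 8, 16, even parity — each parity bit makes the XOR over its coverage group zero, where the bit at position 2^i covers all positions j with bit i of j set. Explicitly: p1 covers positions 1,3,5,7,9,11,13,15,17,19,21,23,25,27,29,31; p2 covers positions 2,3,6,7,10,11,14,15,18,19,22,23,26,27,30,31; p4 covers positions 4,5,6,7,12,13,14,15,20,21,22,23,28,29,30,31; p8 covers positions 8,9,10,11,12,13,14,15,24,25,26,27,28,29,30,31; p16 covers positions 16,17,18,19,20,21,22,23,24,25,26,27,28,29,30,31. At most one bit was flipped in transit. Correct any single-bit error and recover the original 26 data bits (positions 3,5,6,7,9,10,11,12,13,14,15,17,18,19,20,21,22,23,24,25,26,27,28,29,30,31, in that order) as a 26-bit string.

01101001010011010110110110

s1: b1⊕b3⊕b5⊕b7⊕b9⊕b11⊕b13⊕b15⊕b17⊕b19⊕b21⊕b23⊕b25⊕b27⊕b29⊕b31 = 1⊕0⊕1⊕0⊕1⊕0⊕0⊕1⊕0⊕1⊕1⊕1⊕0⊕1⊕1⊕0 = 1
s2: b2⊕b3⊕b6⊕b7⊕b10⊕b11⊕b14⊕b15⊕b18⊕b19⊕b22⊕b23⊕b26⊕b27⊕b30⊕b31 = 0⊕0⊕1⊕0⊕0⊕0⊕1⊕1⊕1⊕1⊕0⊕1⊕1⊕1⊕1⊕0 = 1
s4: b4⊕b5⊕b6⊕b7⊕b12⊕b13⊕b14⊕b15⊕b20⊕b21⊕b22⊕b23⊕b28⊕b29⊕b30⊕b31 = 0⊕1⊕1⊕0⊕1⊕0⊕1⊕1⊕0⊕1⊕0⊕1⊕0⊕1⊕1⊕0 = 1
s8: b8⊕b9⊕b10⊕b11⊕b12⊕b13⊕b14⊕b15⊕b24⊕b25⊕b26⊕b27⊕b28⊕b29⊕b30⊕b31 = 0⊕1⊕0⊕0⊕1⊕0⊕1⊕1⊕1⊕0⊕1⊕1⊕0⊕1⊕1⊕0 = 1
s16: b16⊕b17⊕b18⊕b19⊕b20⊕b21⊕b22⊕b23⊕b24⊕b25⊕b26⊕b27⊕b28⊕b29⊕b30⊕b31 = 1⊕0⊕1⊕1⊕0⊕1⊕0⊕1⊕1⊕0⊕1⊕1⊕0⊕1⊕1⊕0 = 0
Syndrome (s16...s1) = 01111 → position 15.
Flip bit 15: corrected codeword = 1000110010010101011010110110110
Data bits at positions 3,5,6,7,9,10,11,12,13,14,15,17,18,19,20,21,22,23,24,25,26,27,28,29,30,31: 01101001010011010110110110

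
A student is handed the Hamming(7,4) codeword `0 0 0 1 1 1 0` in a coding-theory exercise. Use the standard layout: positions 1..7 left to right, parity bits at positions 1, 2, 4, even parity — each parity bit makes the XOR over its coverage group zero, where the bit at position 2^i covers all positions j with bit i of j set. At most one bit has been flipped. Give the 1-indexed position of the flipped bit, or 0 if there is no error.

7

s1: b1⊕b3⊕b5⊕b7 = 0⊕0⊕1⊕0 = 1
s2: b2⊕b3⊕b6⊕b7 = 0⊕0⊕1⊕0 = 1
s4: b4⊕b5⊕b6⊕b7 = 1⊕1⊕1⊕0 = 1
Syndrome (s4...s1) = 111 → position 7.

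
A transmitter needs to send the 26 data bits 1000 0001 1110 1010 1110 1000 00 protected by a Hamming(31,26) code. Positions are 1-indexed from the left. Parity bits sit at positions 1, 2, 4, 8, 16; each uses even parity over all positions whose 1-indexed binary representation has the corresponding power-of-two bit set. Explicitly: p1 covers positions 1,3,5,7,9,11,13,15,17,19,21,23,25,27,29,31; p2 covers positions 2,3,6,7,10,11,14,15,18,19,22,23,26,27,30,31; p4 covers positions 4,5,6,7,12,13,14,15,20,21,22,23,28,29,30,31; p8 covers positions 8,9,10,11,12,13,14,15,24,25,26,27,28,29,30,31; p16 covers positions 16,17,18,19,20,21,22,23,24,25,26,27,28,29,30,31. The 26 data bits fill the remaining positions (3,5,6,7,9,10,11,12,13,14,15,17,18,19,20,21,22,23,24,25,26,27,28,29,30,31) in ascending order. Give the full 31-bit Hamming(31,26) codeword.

0111000000011110010101110100000

Place data bits at non-power-of-two positions: b3=1, b5=0, b6=0, b7=0, b9=0, b10=0, b11=0, b12=1, b13=1, b14=1, b15=1, b17=0, b18=1, b19=0, b20=1, b21=0, b22=1, b23=1, b24=1, b25=0, b26=1, b27=0, b28=0, b29=0, b30=0, b31=0.
p1 = XOR of data positions {3,5,7,9,11,13,15,17,19,21,23,25,27,29,31} = 1⊕0⊕0⊕0⊕0⊕1⊕1⊕0⊕0⊕0⊕1⊕0⊕0⊕0⊕0 = 0
p2 = XOR of data positions {3,6,7,10,11,14,15,18,19,22,23,26,27,30,31} = 1⊕0⊕0⊕0⊕0⊕1⊕1⊕1⊕0⊕1⊕1⊕1⊕0⊕0⊕0 = 1
p4 = XOR of data positions {5,6,7,12,13,14,15,20,21,22,23,28,29,30,31} = 0⊕0⊕0⊕1⊕1⊕1⊕1⊕1⊕0⊕1⊕1⊕0⊕0⊕0⊕0 = 1
p8 = XOR of data positions {9,10,11,12,13,14,15,24,25,26,27,28,29,30,31} = 0⊕0⊕0⊕1⊕1⊕1⊕1⊕1⊕0⊕1⊕0⊕0⊕0⊕0⊕0 = 0
p16 = XOR of data positions {17,18,19,20,21,22,23,24,25,26,27,28,29,30,31} = 0⊕1⊕0⊕1⊕0⊕1⊕1⊕1⊕0⊕1⊕0⊕0⊕0⊕0⊕0 = 0
Codeword b1..b31 = 0111000000011110010101110100000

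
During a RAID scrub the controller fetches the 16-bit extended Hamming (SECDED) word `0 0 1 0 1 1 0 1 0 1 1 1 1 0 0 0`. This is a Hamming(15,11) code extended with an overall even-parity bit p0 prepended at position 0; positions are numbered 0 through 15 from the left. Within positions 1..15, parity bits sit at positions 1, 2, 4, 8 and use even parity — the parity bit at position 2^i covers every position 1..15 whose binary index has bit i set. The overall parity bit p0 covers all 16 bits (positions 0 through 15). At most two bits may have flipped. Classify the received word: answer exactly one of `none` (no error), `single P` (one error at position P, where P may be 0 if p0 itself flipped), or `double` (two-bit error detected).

s1: b1⊕b3⊕b5⊕b7⊕b9⊕b11⊕b13⊕b15 = 0⊕0⊕1⊕1⊕1⊕1⊕0⊕0 = 0
s2: b2⊕b3⊕b6⊕b7⊕b10⊕b11⊕b14⊕b15 = 1⊕0⊕0⊕1⊕1⊕1⊕0⊕0 = 0
s4: b4⊕b5⊕b6⊕b7⊕b12⊕b13⊕b14⊕b15 = 1⊕1⊕0⊕1⊕1⊕0⊕0⊕0 = 0
s8: b8⊕b9⊕b10⊕b11⊕b12⊕b13⊕b14⊕b15 = 0⊕1⊕1⊕1⊕1⊕0⊕0⊕0 = 0
Syndrome (s8...s1) = 0000 → position 0 (no error).
Overall parity (XOR of all 16 bits, including p0): 0⊕0⊕1⊕0⊕1⊕1⊕0⊕1⊕0⊕1⊕1⊕1⊕1⊕0⊕0⊕0 = 0
Overall=0, syndrome position=0 → no error.

none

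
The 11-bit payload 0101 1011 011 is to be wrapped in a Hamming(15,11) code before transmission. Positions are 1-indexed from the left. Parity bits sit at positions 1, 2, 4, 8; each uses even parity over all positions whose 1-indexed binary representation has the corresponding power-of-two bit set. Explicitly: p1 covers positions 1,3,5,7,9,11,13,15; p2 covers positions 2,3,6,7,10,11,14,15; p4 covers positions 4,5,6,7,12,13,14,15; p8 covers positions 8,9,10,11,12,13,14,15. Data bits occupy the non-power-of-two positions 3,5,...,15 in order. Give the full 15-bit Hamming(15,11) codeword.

Place data bits at non-power-of-two positions: b3=0, b5=1, b6=0, b7=1, b9=1, b10=0, b11=1, b12=1, b13=0, b14=1, b15=1.
p1 = XOR of data positions {3,5,7,9,11,13,15} = 0⊕1⊕1⊕1⊕1⊕0⊕1 = 1
p2 = XOR of data positions {3,6,7,10,11,14,15} = 0⊕0⊕1⊕0⊕1⊕1⊕1 = 0
p4 = XOR of data positions {5,6,7,12,13,14,15} = 1⊕0⊕1⊕1⊕0⊕1⊕1 = 1
p8 = XOR of data positions {9,10,11,12,13,14,15} = 1⊕0⊕1⊕1⊕0⊕1⊕1 = 1
Codeword b1..b15 = 100110111011011

100110111011011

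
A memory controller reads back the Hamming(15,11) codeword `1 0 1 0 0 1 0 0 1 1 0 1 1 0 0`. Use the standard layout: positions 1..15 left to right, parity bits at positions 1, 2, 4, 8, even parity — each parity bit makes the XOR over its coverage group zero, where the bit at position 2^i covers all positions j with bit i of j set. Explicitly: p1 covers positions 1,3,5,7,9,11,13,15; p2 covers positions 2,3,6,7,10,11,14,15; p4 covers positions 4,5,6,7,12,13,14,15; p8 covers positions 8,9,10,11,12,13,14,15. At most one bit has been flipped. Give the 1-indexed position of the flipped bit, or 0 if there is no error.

s1: b1⊕b3⊕b5⊕b7⊕b9⊕b11⊕b13⊕b15 = 1⊕1⊕0⊕0⊕1⊕0⊕1⊕0 = 0
s2: b2⊕b3⊕b6⊕b7⊕b10⊕b11⊕b14⊕b15 = 0⊕1⊕1⊕0⊕1⊕0⊕0⊕0 = 1
s4: b4⊕b5⊕b6⊕b7⊕b12⊕b13⊕b14⊕b15 = 0⊕0⊕1⊕0⊕1⊕1⊕0⊕0 = 1
s8: b8⊕b9⊕b10⊕b11⊕b12⊕b13⊕b14⊕b15 = 0⊕1⊕1⊕0⊕1⊕1⊕0⊕0 = 0
Syndrome (s8...s1) = 0110 → position 6.

6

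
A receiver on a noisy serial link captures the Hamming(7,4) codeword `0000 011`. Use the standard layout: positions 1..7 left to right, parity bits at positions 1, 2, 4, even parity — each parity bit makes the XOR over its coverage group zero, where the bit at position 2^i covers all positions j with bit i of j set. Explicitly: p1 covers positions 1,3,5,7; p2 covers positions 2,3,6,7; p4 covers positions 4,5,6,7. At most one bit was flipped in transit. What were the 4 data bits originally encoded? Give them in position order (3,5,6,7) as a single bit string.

s1: b1⊕b3⊕b5⊕b7 = 0⊕0⊕0⊕1 = 1
s2: b2⊕b3⊕b6⊕b7 = 0⊕0⊕1⊕1 = 0
s4: b4⊕b5⊕b6⊕b7 = 0⊕0⊕1⊕1 = 0
Syndrome (s4...s1) = 001 → position 1.
Flip bit 1: corrected codeword = 1000011
Data bits at positions 3,5,6,7: 0011

0011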